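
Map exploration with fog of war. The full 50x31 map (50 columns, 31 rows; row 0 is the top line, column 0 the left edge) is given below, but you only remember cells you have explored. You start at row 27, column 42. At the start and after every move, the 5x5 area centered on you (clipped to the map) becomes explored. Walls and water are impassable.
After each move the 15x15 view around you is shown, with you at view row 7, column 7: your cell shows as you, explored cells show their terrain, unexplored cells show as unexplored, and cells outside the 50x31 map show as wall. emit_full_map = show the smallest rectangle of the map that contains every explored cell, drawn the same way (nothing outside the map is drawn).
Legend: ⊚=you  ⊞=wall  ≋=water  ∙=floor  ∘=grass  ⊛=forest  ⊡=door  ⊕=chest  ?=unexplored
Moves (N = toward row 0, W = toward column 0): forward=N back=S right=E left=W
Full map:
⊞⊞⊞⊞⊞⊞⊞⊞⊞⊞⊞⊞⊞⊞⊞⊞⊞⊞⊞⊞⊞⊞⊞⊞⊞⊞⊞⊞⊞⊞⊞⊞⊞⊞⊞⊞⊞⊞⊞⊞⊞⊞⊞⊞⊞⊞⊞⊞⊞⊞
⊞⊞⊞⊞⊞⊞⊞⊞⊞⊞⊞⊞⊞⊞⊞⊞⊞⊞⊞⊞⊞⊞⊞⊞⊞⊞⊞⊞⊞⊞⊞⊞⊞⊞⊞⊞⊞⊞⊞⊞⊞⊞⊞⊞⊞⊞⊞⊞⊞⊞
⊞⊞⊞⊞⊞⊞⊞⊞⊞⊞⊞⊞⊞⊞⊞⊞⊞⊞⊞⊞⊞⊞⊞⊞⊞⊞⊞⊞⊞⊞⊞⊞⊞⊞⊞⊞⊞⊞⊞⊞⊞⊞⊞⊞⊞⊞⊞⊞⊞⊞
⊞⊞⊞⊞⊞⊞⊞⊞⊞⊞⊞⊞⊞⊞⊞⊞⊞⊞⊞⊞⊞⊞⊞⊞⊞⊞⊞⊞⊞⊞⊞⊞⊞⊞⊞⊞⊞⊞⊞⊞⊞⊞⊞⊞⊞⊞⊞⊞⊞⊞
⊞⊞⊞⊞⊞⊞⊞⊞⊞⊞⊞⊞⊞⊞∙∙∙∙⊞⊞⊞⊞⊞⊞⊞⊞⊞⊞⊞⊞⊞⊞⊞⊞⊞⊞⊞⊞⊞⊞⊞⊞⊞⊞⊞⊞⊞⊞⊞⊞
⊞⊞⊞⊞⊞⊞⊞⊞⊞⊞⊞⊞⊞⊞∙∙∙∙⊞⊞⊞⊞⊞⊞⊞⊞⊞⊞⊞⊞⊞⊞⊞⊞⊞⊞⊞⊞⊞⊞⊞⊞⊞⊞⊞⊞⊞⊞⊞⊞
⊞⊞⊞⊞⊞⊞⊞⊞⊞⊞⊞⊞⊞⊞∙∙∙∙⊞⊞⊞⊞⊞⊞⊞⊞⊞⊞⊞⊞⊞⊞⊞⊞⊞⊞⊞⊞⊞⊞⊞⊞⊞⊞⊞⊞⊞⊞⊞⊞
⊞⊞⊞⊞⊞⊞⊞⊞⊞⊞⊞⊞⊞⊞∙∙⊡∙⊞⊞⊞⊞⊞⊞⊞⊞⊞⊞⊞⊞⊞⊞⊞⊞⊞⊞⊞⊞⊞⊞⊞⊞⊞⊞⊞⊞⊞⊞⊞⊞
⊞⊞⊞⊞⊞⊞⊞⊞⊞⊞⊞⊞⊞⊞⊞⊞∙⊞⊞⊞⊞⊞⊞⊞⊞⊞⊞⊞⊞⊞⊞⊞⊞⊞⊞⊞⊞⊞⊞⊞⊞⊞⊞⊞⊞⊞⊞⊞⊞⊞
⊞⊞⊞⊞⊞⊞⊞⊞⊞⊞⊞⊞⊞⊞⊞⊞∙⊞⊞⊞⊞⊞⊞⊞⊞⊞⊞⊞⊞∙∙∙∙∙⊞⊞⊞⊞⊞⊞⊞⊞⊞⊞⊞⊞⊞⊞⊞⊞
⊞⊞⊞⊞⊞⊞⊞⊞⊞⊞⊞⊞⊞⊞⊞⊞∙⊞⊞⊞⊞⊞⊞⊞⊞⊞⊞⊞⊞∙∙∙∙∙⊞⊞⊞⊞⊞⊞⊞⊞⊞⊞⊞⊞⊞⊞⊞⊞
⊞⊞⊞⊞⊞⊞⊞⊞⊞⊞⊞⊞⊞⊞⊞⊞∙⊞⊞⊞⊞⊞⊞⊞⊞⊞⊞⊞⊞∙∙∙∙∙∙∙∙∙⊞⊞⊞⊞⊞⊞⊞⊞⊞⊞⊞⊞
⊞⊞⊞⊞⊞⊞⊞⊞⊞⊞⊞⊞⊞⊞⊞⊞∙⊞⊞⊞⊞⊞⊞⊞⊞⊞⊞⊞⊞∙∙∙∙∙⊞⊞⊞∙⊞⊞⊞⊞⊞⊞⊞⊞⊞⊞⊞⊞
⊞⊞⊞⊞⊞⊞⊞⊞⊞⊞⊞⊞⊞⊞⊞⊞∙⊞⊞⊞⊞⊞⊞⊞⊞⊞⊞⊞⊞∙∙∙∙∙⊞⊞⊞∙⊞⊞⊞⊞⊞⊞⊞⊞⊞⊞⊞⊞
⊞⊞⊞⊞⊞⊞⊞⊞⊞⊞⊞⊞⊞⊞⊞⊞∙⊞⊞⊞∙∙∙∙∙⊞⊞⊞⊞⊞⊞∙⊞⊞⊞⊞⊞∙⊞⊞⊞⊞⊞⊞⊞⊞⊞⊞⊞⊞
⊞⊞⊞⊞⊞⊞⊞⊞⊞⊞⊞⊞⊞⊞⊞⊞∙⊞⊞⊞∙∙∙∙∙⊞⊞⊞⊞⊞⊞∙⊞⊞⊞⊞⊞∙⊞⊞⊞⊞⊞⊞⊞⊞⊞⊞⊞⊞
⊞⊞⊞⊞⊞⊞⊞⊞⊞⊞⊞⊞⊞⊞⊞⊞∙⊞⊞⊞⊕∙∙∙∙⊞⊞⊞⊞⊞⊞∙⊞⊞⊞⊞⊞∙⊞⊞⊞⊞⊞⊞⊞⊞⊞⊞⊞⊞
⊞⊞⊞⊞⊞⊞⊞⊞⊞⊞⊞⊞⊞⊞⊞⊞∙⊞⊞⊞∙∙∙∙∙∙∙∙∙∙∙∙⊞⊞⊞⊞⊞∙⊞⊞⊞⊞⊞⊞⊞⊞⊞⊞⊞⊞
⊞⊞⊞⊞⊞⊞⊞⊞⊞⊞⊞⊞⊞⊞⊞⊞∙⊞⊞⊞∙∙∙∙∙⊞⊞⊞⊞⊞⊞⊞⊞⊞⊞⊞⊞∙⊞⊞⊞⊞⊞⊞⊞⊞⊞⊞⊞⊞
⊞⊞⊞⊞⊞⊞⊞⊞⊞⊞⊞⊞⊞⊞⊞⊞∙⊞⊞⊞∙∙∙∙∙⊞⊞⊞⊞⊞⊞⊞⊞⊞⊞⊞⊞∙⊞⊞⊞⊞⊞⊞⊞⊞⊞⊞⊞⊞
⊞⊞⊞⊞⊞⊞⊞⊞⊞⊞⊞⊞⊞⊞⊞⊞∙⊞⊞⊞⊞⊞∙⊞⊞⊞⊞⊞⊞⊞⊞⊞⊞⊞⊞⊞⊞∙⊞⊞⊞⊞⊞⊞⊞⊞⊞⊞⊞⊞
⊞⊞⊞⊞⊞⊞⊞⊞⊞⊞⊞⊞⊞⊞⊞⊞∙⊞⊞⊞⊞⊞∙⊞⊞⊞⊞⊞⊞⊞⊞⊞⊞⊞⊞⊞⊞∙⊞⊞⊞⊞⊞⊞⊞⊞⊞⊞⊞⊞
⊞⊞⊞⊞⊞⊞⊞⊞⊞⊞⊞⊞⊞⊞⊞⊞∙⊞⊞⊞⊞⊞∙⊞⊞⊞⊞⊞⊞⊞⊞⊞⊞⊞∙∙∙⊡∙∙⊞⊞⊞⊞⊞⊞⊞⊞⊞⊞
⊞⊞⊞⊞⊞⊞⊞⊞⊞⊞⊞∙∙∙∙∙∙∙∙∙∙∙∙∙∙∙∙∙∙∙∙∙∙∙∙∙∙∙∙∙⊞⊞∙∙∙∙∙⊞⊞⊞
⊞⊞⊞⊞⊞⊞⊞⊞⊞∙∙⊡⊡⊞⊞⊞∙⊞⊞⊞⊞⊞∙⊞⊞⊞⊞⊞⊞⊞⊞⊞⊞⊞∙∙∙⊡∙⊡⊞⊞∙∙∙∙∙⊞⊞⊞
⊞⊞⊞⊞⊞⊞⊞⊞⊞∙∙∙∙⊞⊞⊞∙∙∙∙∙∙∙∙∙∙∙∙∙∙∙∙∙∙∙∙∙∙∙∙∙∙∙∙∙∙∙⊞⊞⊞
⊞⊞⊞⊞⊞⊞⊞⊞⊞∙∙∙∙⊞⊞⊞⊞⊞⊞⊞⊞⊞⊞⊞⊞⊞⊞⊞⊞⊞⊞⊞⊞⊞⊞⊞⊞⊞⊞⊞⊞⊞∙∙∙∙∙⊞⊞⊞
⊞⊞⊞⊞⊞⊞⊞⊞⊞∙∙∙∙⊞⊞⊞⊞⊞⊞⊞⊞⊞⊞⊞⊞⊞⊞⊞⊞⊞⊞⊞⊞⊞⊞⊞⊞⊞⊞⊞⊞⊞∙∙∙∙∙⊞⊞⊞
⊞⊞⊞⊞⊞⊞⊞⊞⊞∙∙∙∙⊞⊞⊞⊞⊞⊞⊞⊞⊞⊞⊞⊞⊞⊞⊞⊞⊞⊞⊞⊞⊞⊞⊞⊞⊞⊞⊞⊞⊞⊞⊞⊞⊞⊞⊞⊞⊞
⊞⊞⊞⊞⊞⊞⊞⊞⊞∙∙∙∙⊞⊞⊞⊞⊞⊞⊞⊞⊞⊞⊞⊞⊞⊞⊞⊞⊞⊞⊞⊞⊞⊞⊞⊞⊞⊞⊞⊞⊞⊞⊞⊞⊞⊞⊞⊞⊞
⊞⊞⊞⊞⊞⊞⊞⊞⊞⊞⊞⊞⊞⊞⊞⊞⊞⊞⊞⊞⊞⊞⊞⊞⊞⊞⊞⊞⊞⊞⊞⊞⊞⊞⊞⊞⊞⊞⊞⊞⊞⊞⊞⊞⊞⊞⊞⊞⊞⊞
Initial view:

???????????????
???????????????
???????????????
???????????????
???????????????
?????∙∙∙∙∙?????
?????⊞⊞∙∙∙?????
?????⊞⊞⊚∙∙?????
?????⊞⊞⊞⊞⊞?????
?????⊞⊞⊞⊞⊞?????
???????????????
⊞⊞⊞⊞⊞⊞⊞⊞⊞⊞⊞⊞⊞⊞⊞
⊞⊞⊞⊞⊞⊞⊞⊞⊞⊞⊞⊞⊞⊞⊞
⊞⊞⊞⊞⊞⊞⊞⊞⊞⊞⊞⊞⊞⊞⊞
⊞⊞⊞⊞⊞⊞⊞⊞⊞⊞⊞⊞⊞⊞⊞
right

??????????????⊞
??????????????⊞
??????????????⊞
??????????????⊞
??????????????⊞
????∙∙∙∙∙∙????⊞
????⊞⊞∙∙∙∙????⊞
????⊞⊞∙⊚∙∙????⊞
????⊞⊞⊞⊞⊞⊞????⊞
????⊞⊞⊞⊞⊞⊞????⊞
??????????????⊞
⊞⊞⊞⊞⊞⊞⊞⊞⊞⊞⊞⊞⊞⊞⊞
⊞⊞⊞⊞⊞⊞⊞⊞⊞⊞⊞⊞⊞⊞⊞
⊞⊞⊞⊞⊞⊞⊞⊞⊞⊞⊞⊞⊞⊞⊞
⊞⊞⊞⊞⊞⊞⊞⊞⊞⊞⊞⊞⊞⊞⊞

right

?????????????⊞⊞
?????????????⊞⊞
?????????????⊞⊞
?????????????⊞⊞
?????????????⊞⊞
???∙∙∙∙∙∙∙???⊞⊞
???⊞⊞∙∙∙∙∙???⊞⊞
???⊞⊞∙∙⊚∙∙???⊞⊞
???⊞⊞⊞⊞⊞⊞⊞???⊞⊞
???⊞⊞⊞⊞⊞⊞⊞???⊞⊞
?????????????⊞⊞
⊞⊞⊞⊞⊞⊞⊞⊞⊞⊞⊞⊞⊞⊞⊞
⊞⊞⊞⊞⊞⊞⊞⊞⊞⊞⊞⊞⊞⊞⊞
⊞⊞⊞⊞⊞⊞⊞⊞⊞⊞⊞⊞⊞⊞⊞
⊞⊞⊞⊞⊞⊞⊞⊞⊞⊞⊞⊞⊞⊞⊞

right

????????????⊞⊞⊞
????????????⊞⊞⊞
????????????⊞⊞⊞
????????????⊞⊞⊞
????????????⊞⊞⊞
??∙∙∙∙∙∙∙⊞??⊞⊞⊞
??⊞⊞∙∙∙∙∙⊞??⊞⊞⊞
??⊞⊞∙∙∙⊚∙⊞??⊞⊞⊞
??⊞⊞⊞⊞⊞⊞⊞⊞??⊞⊞⊞
??⊞⊞⊞⊞⊞⊞⊞⊞??⊞⊞⊞
????????????⊞⊞⊞
⊞⊞⊞⊞⊞⊞⊞⊞⊞⊞⊞⊞⊞⊞⊞
⊞⊞⊞⊞⊞⊞⊞⊞⊞⊞⊞⊞⊞⊞⊞
⊞⊞⊞⊞⊞⊞⊞⊞⊞⊞⊞⊞⊞⊞⊞
⊞⊞⊞⊞⊞⊞⊞⊞⊞⊞⊞⊞⊞⊞⊞

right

???????????⊞⊞⊞⊞
???????????⊞⊞⊞⊞
???????????⊞⊞⊞⊞
???????????⊞⊞⊞⊞
???????????⊞⊞⊞⊞
?∙∙∙∙∙∙∙⊞⊞?⊞⊞⊞⊞
?⊞⊞∙∙∙∙∙⊞⊞?⊞⊞⊞⊞
?⊞⊞∙∙∙∙⊚⊞⊞?⊞⊞⊞⊞
?⊞⊞⊞⊞⊞⊞⊞⊞⊞?⊞⊞⊞⊞
?⊞⊞⊞⊞⊞⊞⊞⊞⊞?⊞⊞⊞⊞
???????????⊞⊞⊞⊞
⊞⊞⊞⊞⊞⊞⊞⊞⊞⊞⊞⊞⊞⊞⊞
⊞⊞⊞⊞⊞⊞⊞⊞⊞⊞⊞⊞⊞⊞⊞
⊞⊞⊞⊞⊞⊞⊞⊞⊞⊞⊞⊞⊞⊞⊞
⊞⊞⊞⊞⊞⊞⊞⊞⊞⊞⊞⊞⊞⊞⊞

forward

???????????⊞⊞⊞⊞
???????????⊞⊞⊞⊞
???????????⊞⊞⊞⊞
???????????⊞⊞⊞⊞
???????????⊞⊞⊞⊞
?????∙∙∙⊞⊞?⊞⊞⊞⊞
?∙∙∙∙∙∙∙⊞⊞?⊞⊞⊞⊞
?⊞⊞∙∙∙∙⊚⊞⊞?⊞⊞⊞⊞
?⊞⊞∙∙∙∙∙⊞⊞?⊞⊞⊞⊞
?⊞⊞⊞⊞⊞⊞⊞⊞⊞?⊞⊞⊞⊞
?⊞⊞⊞⊞⊞⊞⊞⊞⊞?⊞⊞⊞⊞
???????????⊞⊞⊞⊞
⊞⊞⊞⊞⊞⊞⊞⊞⊞⊞⊞⊞⊞⊞⊞
⊞⊞⊞⊞⊞⊞⊞⊞⊞⊞⊞⊞⊞⊞⊞
⊞⊞⊞⊞⊞⊞⊞⊞⊞⊞⊞⊞⊞⊞⊞

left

????????????⊞⊞⊞
????????????⊞⊞⊞
????????????⊞⊞⊞
????????????⊞⊞⊞
????????????⊞⊞⊞
?????∙∙∙∙⊞⊞?⊞⊞⊞
??∙∙∙∙∙∙∙⊞⊞?⊞⊞⊞
??⊞⊞∙∙∙⊚∙⊞⊞?⊞⊞⊞
??⊞⊞∙∙∙∙∙⊞⊞?⊞⊞⊞
??⊞⊞⊞⊞⊞⊞⊞⊞⊞?⊞⊞⊞
??⊞⊞⊞⊞⊞⊞⊞⊞⊞?⊞⊞⊞
????????????⊞⊞⊞
⊞⊞⊞⊞⊞⊞⊞⊞⊞⊞⊞⊞⊞⊞⊞
⊞⊞⊞⊞⊞⊞⊞⊞⊞⊞⊞⊞⊞⊞⊞
⊞⊞⊞⊞⊞⊞⊞⊞⊞⊞⊞⊞⊞⊞⊞

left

?????????????⊞⊞
?????????????⊞⊞
?????????????⊞⊞
?????????????⊞⊞
?????????????⊞⊞
?????∙∙∙∙∙⊞⊞?⊞⊞
???∙∙∙∙∙∙∙⊞⊞?⊞⊞
???⊞⊞∙∙⊚∙∙⊞⊞?⊞⊞
???⊞⊞∙∙∙∙∙⊞⊞?⊞⊞
???⊞⊞⊞⊞⊞⊞⊞⊞⊞?⊞⊞
???⊞⊞⊞⊞⊞⊞⊞⊞⊞?⊞⊞
?????????????⊞⊞
⊞⊞⊞⊞⊞⊞⊞⊞⊞⊞⊞⊞⊞⊞⊞
⊞⊞⊞⊞⊞⊞⊞⊞⊞⊞⊞⊞⊞⊞⊞
⊞⊞⊞⊞⊞⊞⊞⊞⊞⊞⊞⊞⊞⊞⊞

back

?????????????⊞⊞
?????????????⊞⊞
?????????????⊞⊞
?????????????⊞⊞
?????∙∙∙∙∙⊞⊞?⊞⊞
???∙∙∙∙∙∙∙⊞⊞?⊞⊞
???⊞⊞∙∙∙∙∙⊞⊞?⊞⊞
???⊞⊞∙∙⊚∙∙⊞⊞?⊞⊞
???⊞⊞⊞⊞⊞⊞⊞⊞⊞?⊞⊞
???⊞⊞⊞⊞⊞⊞⊞⊞⊞?⊞⊞
?????????????⊞⊞
⊞⊞⊞⊞⊞⊞⊞⊞⊞⊞⊞⊞⊞⊞⊞
⊞⊞⊞⊞⊞⊞⊞⊞⊞⊞⊞⊞⊞⊞⊞
⊞⊞⊞⊞⊞⊞⊞⊞⊞⊞⊞⊞⊞⊞⊞
⊞⊞⊞⊞⊞⊞⊞⊞⊞⊞⊞⊞⊞⊞⊞

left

??????????????⊞
??????????????⊞
??????????????⊞
??????????????⊞
??????∙∙∙∙∙⊞⊞?⊞
????∙∙∙∙∙∙∙⊞⊞?⊞
????⊞⊞∙∙∙∙∙⊞⊞?⊞
????⊞⊞∙⊚∙∙∙⊞⊞?⊞
????⊞⊞⊞⊞⊞⊞⊞⊞⊞?⊞
????⊞⊞⊞⊞⊞⊞⊞⊞⊞?⊞
??????????????⊞
⊞⊞⊞⊞⊞⊞⊞⊞⊞⊞⊞⊞⊞⊞⊞
⊞⊞⊞⊞⊞⊞⊞⊞⊞⊞⊞⊞⊞⊞⊞
⊞⊞⊞⊞⊞⊞⊞⊞⊞⊞⊞⊞⊞⊞⊞
⊞⊞⊞⊞⊞⊞⊞⊞⊞⊞⊞⊞⊞⊞⊞

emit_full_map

??∙∙∙∙∙⊞⊞
∙∙∙∙∙∙∙⊞⊞
⊞⊞∙∙∙∙∙⊞⊞
⊞⊞∙⊚∙∙∙⊞⊞
⊞⊞⊞⊞⊞⊞⊞⊞⊞
⊞⊞⊞⊞⊞⊞⊞⊞⊞

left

???????????????
???????????????
???????????????
???????????????
???????∙∙∙∙∙⊞⊞?
?????∙∙∙∙∙∙∙⊞⊞?
?????⊞⊞∙∙∙∙∙⊞⊞?
?????⊞⊞⊚∙∙∙∙⊞⊞?
?????⊞⊞⊞⊞⊞⊞⊞⊞⊞?
?????⊞⊞⊞⊞⊞⊞⊞⊞⊞?
???????????????
⊞⊞⊞⊞⊞⊞⊞⊞⊞⊞⊞⊞⊞⊞⊞
⊞⊞⊞⊞⊞⊞⊞⊞⊞⊞⊞⊞⊞⊞⊞
⊞⊞⊞⊞⊞⊞⊞⊞⊞⊞⊞⊞⊞⊞⊞
⊞⊞⊞⊞⊞⊞⊞⊞⊞⊞⊞⊞⊞⊞⊞

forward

???????????????
???????????????
???????????????
???????????????
???????????????
?????⊞⊞∙∙∙∙∙⊞⊞?
?????∙∙∙∙∙∙∙⊞⊞?
?????⊞⊞⊚∙∙∙∙⊞⊞?
?????⊞⊞∙∙∙∙∙⊞⊞?
?????⊞⊞⊞⊞⊞⊞⊞⊞⊞?
?????⊞⊞⊞⊞⊞⊞⊞⊞⊞?
???????????????
⊞⊞⊞⊞⊞⊞⊞⊞⊞⊞⊞⊞⊞⊞⊞
⊞⊞⊞⊞⊞⊞⊞⊞⊞⊞⊞⊞⊞⊞⊞
⊞⊞⊞⊞⊞⊞⊞⊞⊞⊞⊞⊞⊞⊞⊞

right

??????????????⊞
??????????????⊞
??????????????⊞
??????????????⊞
??????????????⊞
????⊞⊞∙∙∙∙∙⊞⊞?⊞
????∙∙∙∙∙∙∙⊞⊞?⊞
????⊞⊞∙⊚∙∙∙⊞⊞?⊞
????⊞⊞∙∙∙∙∙⊞⊞?⊞
????⊞⊞⊞⊞⊞⊞⊞⊞⊞?⊞
????⊞⊞⊞⊞⊞⊞⊞⊞⊞?⊞
??????????????⊞
⊞⊞⊞⊞⊞⊞⊞⊞⊞⊞⊞⊞⊞⊞⊞
⊞⊞⊞⊞⊞⊞⊞⊞⊞⊞⊞⊞⊞⊞⊞
⊞⊞⊞⊞⊞⊞⊞⊞⊞⊞⊞⊞⊞⊞⊞

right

?????????????⊞⊞
?????????????⊞⊞
?????????????⊞⊞
?????????????⊞⊞
?????????????⊞⊞
???⊞⊞∙∙∙∙∙⊞⊞?⊞⊞
???∙∙∙∙∙∙∙⊞⊞?⊞⊞
???⊞⊞∙∙⊚∙∙⊞⊞?⊞⊞
???⊞⊞∙∙∙∙∙⊞⊞?⊞⊞
???⊞⊞⊞⊞⊞⊞⊞⊞⊞?⊞⊞
???⊞⊞⊞⊞⊞⊞⊞⊞⊞?⊞⊞
?????????????⊞⊞
⊞⊞⊞⊞⊞⊞⊞⊞⊞⊞⊞⊞⊞⊞⊞
⊞⊞⊞⊞⊞⊞⊞⊞⊞⊞⊞⊞⊞⊞⊞
⊞⊞⊞⊞⊞⊞⊞⊞⊞⊞⊞⊞⊞⊞⊞

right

????????????⊞⊞⊞
????????????⊞⊞⊞
????????????⊞⊞⊞
????????????⊞⊞⊞
????????????⊞⊞⊞
??⊞⊞∙∙∙∙∙⊞⊞?⊞⊞⊞
??∙∙∙∙∙∙∙⊞⊞?⊞⊞⊞
??⊞⊞∙∙∙⊚∙⊞⊞?⊞⊞⊞
??⊞⊞∙∙∙∙∙⊞⊞?⊞⊞⊞
??⊞⊞⊞⊞⊞⊞⊞⊞⊞?⊞⊞⊞
??⊞⊞⊞⊞⊞⊞⊞⊞⊞?⊞⊞⊞
????????????⊞⊞⊞
⊞⊞⊞⊞⊞⊞⊞⊞⊞⊞⊞⊞⊞⊞⊞
⊞⊞⊞⊞⊞⊞⊞⊞⊞⊞⊞⊞⊞⊞⊞
⊞⊞⊞⊞⊞⊞⊞⊞⊞⊞⊞⊞⊞⊞⊞

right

???????????⊞⊞⊞⊞
???????????⊞⊞⊞⊞
???????????⊞⊞⊞⊞
???????????⊞⊞⊞⊞
???????????⊞⊞⊞⊞
?⊞⊞∙∙∙∙∙⊞⊞?⊞⊞⊞⊞
?∙∙∙∙∙∙∙⊞⊞?⊞⊞⊞⊞
?⊞⊞∙∙∙∙⊚⊞⊞?⊞⊞⊞⊞
?⊞⊞∙∙∙∙∙⊞⊞?⊞⊞⊞⊞
?⊞⊞⊞⊞⊞⊞⊞⊞⊞?⊞⊞⊞⊞
?⊞⊞⊞⊞⊞⊞⊞⊞⊞?⊞⊞⊞⊞
???????????⊞⊞⊞⊞
⊞⊞⊞⊞⊞⊞⊞⊞⊞⊞⊞⊞⊞⊞⊞
⊞⊞⊞⊞⊞⊞⊞⊞⊞⊞⊞⊞⊞⊞⊞
⊞⊞⊞⊞⊞⊞⊞⊞⊞⊞⊞⊞⊞⊞⊞

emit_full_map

⊞⊞∙∙∙∙∙⊞⊞
∙∙∙∙∙∙∙⊞⊞
⊞⊞∙∙∙∙⊚⊞⊞
⊞⊞∙∙∙∙∙⊞⊞
⊞⊞⊞⊞⊞⊞⊞⊞⊞
⊞⊞⊞⊞⊞⊞⊞⊞⊞


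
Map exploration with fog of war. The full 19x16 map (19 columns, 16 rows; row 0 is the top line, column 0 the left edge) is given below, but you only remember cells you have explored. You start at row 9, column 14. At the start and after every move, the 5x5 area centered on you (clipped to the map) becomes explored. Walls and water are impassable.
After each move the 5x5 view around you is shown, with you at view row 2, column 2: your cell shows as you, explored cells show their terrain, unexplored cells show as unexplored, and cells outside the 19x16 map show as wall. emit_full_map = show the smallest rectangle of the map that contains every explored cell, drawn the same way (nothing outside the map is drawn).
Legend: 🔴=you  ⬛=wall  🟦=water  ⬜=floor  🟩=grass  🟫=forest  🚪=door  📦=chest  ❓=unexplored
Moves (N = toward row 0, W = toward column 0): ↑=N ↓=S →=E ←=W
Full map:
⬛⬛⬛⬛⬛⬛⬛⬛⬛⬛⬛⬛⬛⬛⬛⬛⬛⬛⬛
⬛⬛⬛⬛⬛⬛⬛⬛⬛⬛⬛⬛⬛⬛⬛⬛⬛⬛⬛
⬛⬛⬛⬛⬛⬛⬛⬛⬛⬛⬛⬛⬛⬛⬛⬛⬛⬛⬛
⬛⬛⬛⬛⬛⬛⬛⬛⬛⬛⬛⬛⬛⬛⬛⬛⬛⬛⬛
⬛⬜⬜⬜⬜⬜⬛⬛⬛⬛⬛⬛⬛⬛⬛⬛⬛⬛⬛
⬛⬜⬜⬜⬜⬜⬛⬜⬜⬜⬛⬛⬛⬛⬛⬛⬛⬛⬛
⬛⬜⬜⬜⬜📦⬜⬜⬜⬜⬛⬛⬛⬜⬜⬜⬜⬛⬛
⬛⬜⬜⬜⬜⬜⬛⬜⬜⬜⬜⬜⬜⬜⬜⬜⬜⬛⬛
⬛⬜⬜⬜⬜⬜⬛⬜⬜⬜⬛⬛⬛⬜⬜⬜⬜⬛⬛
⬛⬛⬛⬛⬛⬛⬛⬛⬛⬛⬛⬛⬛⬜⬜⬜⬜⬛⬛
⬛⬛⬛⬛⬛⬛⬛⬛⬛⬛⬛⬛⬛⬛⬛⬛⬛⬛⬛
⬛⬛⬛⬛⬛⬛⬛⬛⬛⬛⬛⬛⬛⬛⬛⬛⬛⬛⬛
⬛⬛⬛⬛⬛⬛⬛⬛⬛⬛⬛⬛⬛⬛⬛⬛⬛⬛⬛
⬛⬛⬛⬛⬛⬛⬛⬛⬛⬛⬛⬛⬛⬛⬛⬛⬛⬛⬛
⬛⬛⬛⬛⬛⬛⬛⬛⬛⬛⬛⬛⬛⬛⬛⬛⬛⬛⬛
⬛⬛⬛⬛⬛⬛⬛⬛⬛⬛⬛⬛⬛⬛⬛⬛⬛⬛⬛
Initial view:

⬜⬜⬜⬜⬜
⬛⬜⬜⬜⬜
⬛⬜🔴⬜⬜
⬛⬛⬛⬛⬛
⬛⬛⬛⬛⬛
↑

⬛⬜⬜⬜⬜
⬜⬜⬜⬜⬜
⬛⬜🔴⬜⬜
⬛⬜⬜⬜⬜
⬛⬛⬛⬛⬛

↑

⬛⬛⬛⬛⬛
⬛⬜⬜⬜⬜
⬜⬜🔴⬜⬜
⬛⬜⬜⬜⬜
⬛⬜⬜⬜⬜

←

⬛⬛⬛⬛⬛
⬛⬛⬜⬜⬜
⬜⬜🔴⬜⬜
⬛⬛⬜⬜⬜
⬛⬛⬜⬜⬜

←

⬛⬛⬛⬛⬛
⬛⬛⬛⬜⬜
⬜⬜🔴⬜⬜
⬛⬛⬛⬜⬜
⬛⬛⬛⬜⬜

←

⬜⬛⬛⬛⬛
⬜⬛⬛⬛⬜
⬜⬜🔴⬜⬜
⬜⬛⬛⬛⬜
⬛⬛⬛⬛⬜

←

⬜⬜⬛⬛⬛
⬜⬜⬛⬛⬛
⬜⬜🔴⬜⬜
⬜⬜⬛⬛⬛
⬛⬛⬛⬛⬛

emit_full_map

⬜⬜⬛⬛⬛⬛⬛⬛⬛
⬜⬜⬛⬛⬛⬜⬜⬜⬜
⬜⬜🔴⬜⬜⬜⬜⬜⬜
⬜⬜⬛⬛⬛⬜⬜⬜⬜
⬛⬛⬛⬛⬛⬜⬜⬜⬜
❓❓❓❓⬛⬛⬛⬛⬛
❓❓❓❓⬛⬛⬛⬛⬛

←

⬜⬜⬜⬛⬛
⬜⬜⬜⬛⬛
⬜⬜🔴⬜⬜
⬜⬜⬜⬛⬛
⬛⬛⬛⬛⬛

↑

⬛⬛⬛⬛⬛
⬜⬜⬜⬛⬛
⬜⬜🔴⬛⬛
⬜⬜⬜⬜⬜
⬜⬜⬜⬛⬛

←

⬛⬛⬛⬛⬛
⬛⬜⬜⬜⬛
⬜⬜🔴⬜⬛
⬛⬜⬜⬜⬜
⬛⬜⬜⬜⬛

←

⬜⬛⬛⬛⬛
⬜⬛⬜⬜⬜
📦⬜🔴⬜⬜
⬜⬛⬜⬜⬜
⬜⬛⬜⬜⬜

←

⬜⬜⬛⬛⬛
⬜⬜⬛⬜⬜
⬜📦🔴⬜⬜
⬜⬜⬛⬜⬜
⬜⬜⬛⬜⬜

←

⬜⬜⬜⬛⬛
⬜⬜⬜⬛⬜
⬜⬜🔴⬜⬜
⬜⬜⬜⬛⬜
⬜⬜⬜⬛⬜

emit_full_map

⬜⬜⬜⬛⬛⬛⬛⬛⬛❓❓❓❓❓
⬜⬜⬜⬛⬜⬜⬜⬛⬛⬛⬛⬛⬛⬛
⬜⬜🔴⬜⬜⬜⬜⬛⬛⬛⬜⬜⬜⬜
⬜⬜⬜⬛⬜⬜⬜⬜⬜⬜⬜⬜⬜⬜
⬜⬜⬜⬛⬜⬜⬜⬛⬛⬛⬜⬜⬜⬜
❓❓❓❓⬛⬛⬛⬛⬛⬛⬜⬜⬜⬜
❓❓❓❓❓❓❓❓❓⬛⬛⬛⬛⬛
❓❓❓❓❓❓❓❓❓⬛⬛⬛⬛⬛

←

⬜⬜⬜⬜⬛
⬜⬜⬜⬜⬛
⬜⬜🔴📦⬜
⬜⬜⬜⬜⬛
⬜⬜⬜⬜⬛

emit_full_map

⬜⬜⬜⬜⬛⬛⬛⬛⬛⬛❓❓❓❓❓
⬜⬜⬜⬜⬛⬜⬜⬜⬛⬛⬛⬛⬛⬛⬛
⬜⬜🔴📦⬜⬜⬜⬜⬛⬛⬛⬜⬜⬜⬜
⬜⬜⬜⬜⬛⬜⬜⬜⬜⬜⬜⬜⬜⬜⬜
⬜⬜⬜⬜⬛⬜⬜⬜⬛⬛⬛⬜⬜⬜⬜
❓❓❓❓❓⬛⬛⬛⬛⬛⬛⬜⬜⬜⬜
❓❓❓❓❓❓❓❓❓❓⬛⬛⬛⬛⬛
❓❓❓❓❓❓❓❓❓❓⬛⬛⬛⬛⬛


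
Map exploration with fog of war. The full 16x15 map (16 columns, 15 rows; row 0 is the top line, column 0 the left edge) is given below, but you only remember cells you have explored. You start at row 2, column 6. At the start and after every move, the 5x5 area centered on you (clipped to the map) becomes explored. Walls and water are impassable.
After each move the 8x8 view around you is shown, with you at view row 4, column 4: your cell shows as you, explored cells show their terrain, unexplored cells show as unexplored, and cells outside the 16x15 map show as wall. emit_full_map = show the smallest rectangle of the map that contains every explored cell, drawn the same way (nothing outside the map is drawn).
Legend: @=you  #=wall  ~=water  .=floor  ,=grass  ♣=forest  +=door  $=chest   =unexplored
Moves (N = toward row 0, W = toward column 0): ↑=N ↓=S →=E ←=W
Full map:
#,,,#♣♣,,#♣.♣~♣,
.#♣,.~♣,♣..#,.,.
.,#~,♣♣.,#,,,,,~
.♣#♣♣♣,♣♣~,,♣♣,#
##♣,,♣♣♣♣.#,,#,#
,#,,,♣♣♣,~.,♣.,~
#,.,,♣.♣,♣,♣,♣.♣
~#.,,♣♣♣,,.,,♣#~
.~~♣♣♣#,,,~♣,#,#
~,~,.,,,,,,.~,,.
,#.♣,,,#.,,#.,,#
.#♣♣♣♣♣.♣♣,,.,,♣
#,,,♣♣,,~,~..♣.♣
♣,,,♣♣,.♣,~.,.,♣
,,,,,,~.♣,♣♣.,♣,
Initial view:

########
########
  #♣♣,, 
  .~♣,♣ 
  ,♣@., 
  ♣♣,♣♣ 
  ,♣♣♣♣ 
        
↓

########
  #♣♣,, 
  .~♣,♣ 
  ,♣♣., 
  ♣♣@♣♣ 
  ,♣♣♣♣ 
  ,♣♣♣, 
        

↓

  #♣♣,, 
  .~♣,♣ 
  ,♣♣., 
  ♣♣,♣♣ 
  ,♣@♣♣ 
  ,♣♣♣, 
  ,♣.♣, 
        

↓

  .~♣,♣ 
  ,♣♣., 
  ♣♣,♣♣ 
  ,♣♣♣♣ 
  ,♣@♣, 
  ,♣.♣, 
  ,♣♣♣, 
        

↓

  ,♣♣., 
  ♣♣,♣♣ 
  ,♣♣♣♣ 
  ,♣♣♣, 
  ,♣@♣, 
  ,♣♣♣, 
  ♣♣#,, 
        

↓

  ♣♣,♣♣ 
  ,♣♣♣♣ 
  ,♣♣♣, 
  ,♣.♣, 
  ,♣@♣, 
  ♣♣#,, 
  .,,,, 
        

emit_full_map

#♣♣,,
.~♣,♣
,♣♣.,
♣♣,♣♣
,♣♣♣♣
,♣♣♣,
,♣.♣,
,♣@♣,
♣♣#,,
.,,,,

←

   ♣♣,♣♣
   ,♣♣♣♣
  ,,♣♣♣,
  ,,♣.♣,
  ,,@♣♣,
  ♣♣♣#,,
  ,.,,,,
        

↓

   ,♣♣♣♣
  ,,♣♣♣,
  ,,♣.♣,
  ,,♣♣♣,
  ♣♣@#,,
  ,.,,,,
  ♣,,,# 
        

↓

  ,,♣♣♣,
  ,,♣.♣,
  ,,♣♣♣,
  ♣♣♣#,,
  ,.@,,,
  ♣,,,# 
  ♣♣♣♣. 
        

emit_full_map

 #♣♣,,
 .~♣,♣
 ,♣♣.,
 ♣♣,♣♣
 ,♣♣♣♣
,,♣♣♣,
,,♣.♣,
,,♣♣♣,
♣♣♣#,,
,.@,,,
♣,,,# 
♣♣♣♣. 


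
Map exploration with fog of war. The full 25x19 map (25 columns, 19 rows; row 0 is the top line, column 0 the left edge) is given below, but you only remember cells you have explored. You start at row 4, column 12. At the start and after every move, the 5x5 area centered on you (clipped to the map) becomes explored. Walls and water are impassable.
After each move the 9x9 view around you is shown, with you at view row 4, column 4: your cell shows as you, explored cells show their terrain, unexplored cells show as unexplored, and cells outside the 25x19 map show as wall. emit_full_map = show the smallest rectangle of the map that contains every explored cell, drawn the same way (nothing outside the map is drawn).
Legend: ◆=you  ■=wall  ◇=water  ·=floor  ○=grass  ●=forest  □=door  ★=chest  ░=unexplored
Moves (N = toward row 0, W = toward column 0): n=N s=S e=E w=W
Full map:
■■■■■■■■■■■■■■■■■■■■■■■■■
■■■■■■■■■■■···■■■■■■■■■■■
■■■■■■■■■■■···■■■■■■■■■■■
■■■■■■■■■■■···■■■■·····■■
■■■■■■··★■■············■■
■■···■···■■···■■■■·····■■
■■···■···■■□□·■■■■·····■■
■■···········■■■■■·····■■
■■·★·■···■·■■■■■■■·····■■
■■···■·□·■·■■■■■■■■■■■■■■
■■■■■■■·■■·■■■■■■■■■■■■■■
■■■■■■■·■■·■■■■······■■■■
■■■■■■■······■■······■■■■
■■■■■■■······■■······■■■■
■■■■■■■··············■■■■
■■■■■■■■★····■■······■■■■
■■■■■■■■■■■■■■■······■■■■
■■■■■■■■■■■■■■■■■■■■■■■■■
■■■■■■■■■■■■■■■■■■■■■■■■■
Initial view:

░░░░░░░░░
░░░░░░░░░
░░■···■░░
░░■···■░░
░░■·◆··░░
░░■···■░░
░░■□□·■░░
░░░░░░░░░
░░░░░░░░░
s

░░░░░░░░░
░░■···■░░
░░■···■░░
░░■····░░
░░■·◆·■░░
░░■□□·■░░
░░···■■░░
░░░░░░░░░
░░░░░░░░░

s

░░■···■░░
░░■···■░░
░░■····░░
░░■···■░░
░░■□◆·■░░
░░···■■░░
░░·■■■■░░
░░░░░░░░░
░░░░░░░░░

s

░░■···■░░
░░■····░░
░░■···■░░
░░■□□·■░░
░░··◆■■░░
░░·■■■■░░
░░·■■■■░░
░░░░░░░░░
░░░░░░░░░

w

░░░■···■░
░░░■····░
░░■■···■░
░░■■□□·■░
░░··◆·■■░
░░■·■■■■░
░░■·■■■■░
░░░░░░░░░
░░░░░░░░░

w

░░░░■···■
░░░░■····
░░·■■···■
░░·■■□□·■
░░··◆··■■
░░·■·■■■■
░░·■·■■■■
░░░░░░░░░
░░░░░░░░░

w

░░░░░■···
░░░░░■···
░░··■■···
░░··■■□□·
░░··◆···■
░░··■·■■■
░░□·■·■■■
░░░░░░░░░
░░░░░░░░░

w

░░░░░░■··
░░░░░░■··
░░···■■··
░░···■■□□
░░··◆····
░░···■·■■
░░·□·■·■■
░░░░░░░░░
░░░░░░░░░

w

░░░░░░░■·
░░░░░░░■·
░░■···■■·
░░■···■■□
░░··◆····
░░■···■·■
░░■·□·■·■
░░░░░░░░░
░░░░░░░░░

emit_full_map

░░░░░■···■
░░░░░■···■
░░░░░■····
■···■■···■
■···■■□□·■
··◆·····■■
■···■·■■■■
■·□·■·■■■■

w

░░░░░░░░■
░░░░░░░░■
░░·■···■■
░░·■···■■
░░··◆····
░░·■···■·
░░·■·□·■·
░░░░░░░░░
░░░░░░░░░

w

░░░░░░░░░
░░░░░░░░░
░░··■···■
░░··■···■
░░··◆····
░░★·■···■
░░··■·□·■
░░░░░░░░░
░░░░░░░░░

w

░░░░░░░░░
░░░░░░░░░
░░···■···
░░···■···
░░··◆····
░░·★·■···
░░···■·□·
░░░░░░░░░
░░░░░░░░░

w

■░░░░░░░░
■░░░░░░░░
■░■···■··
■░■···■··
■░■·◆····
■░■·★·■··
■░■···■·□
■░░░░░░░░
■░░░░░░░░

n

■░░░░░░░░
■░░░░░░░░
■░■■■■■░░
■░■···■··
■░■·◆·■··
■░■······
■░■·★·■··
■░■···■·□
■░░░░░░░░

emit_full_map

░░░░░░░░░■···■
░░░░░░░░░■···■
■■■■■░░░░■····
■···■···■■···■
■·◆·■···■■□□·■
■···········■■
■·★·■···■·■■■■
■···■·□·■·■■■■

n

■░░░░░░░░
■░░░░░░░░
■░■■■■■░░
■░■■■■■░░
■░■·◆·■··
■░■···■··
■░■······
■░■·★·■··
■░■···■·□

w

■■░░░░░░░
■■░░░░░░░
■■■■■■■■░
■■■■■■■■░
■■■■◆··■·
■■■■···■·
■■■■·····
■■░■·★·■·
■■░■···■·

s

■■░░░░░░░
■■■■■■■■░
■■■■■■■■░
■■■■···■·
■■■■◆··■·
■■■■·····
■■■■·★·■·
■■░■···■·
■■░░░░░░░

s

■■■■■■■■░
■■■■■■■■░
■■■■···■·
■■■■···■·
■■■■◆····
■■■■·★·■·
■■■■···■·
■■░░░░░░░
■■░░░░░░░

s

■■■■■■■■░
■■■■···■·
■■■■···■·
■■■■·····
■■■■◆★·■·
■■■■···■·
■■■■■■■░░
■■░░░░░░░
■■░░░░░░░

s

■■■■···■·
■■■■···■·
■■■■·····
■■■■·★·■·
■■■■◆··■·
■■■■■■■░░
■■■■■■■░░
■■░░░░░░░
■■░░░░░░░

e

■■■···■··
■■■···■··
■■■······
■■■·★·■··
■■■·◆·■·□
■■■■■■■░░
■■■■■■■░░
■░░░░░░░░
■░░░░░░░░

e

■■···■···
■■···■···
■■·······
■■·★·■···
■■··◆■·□·
■■■■■■■░░
■■■■■■■░░
░░░░░░░░░
░░░░░░░░░

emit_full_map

░░░░░░░░░░■···■
■■■■■■░░░░■···■
■■■■■■░░░░■····
■■···■···■■···■
■■···■···■■□□·■
■■···········■■
■■·★·■···■·■■■■
■■··◆■·□·■·■■■■
■■■■■■■░░░░░░░░
■■■■■■■░░░░░░░░


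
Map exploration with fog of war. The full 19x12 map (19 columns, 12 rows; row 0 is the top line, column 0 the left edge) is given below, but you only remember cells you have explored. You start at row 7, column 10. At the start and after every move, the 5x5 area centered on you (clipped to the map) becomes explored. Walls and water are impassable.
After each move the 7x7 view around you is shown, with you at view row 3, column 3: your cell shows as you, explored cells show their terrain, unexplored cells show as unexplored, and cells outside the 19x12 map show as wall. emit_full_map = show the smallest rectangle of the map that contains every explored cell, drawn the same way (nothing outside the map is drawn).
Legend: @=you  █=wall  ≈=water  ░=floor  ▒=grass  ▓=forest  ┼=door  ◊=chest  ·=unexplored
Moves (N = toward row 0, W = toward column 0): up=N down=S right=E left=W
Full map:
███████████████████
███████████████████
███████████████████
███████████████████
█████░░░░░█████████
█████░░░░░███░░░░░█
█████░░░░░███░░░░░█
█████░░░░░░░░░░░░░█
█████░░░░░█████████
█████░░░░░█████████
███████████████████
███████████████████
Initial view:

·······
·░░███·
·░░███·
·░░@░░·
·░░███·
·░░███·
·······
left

·······
·░░░███
·░░░███
·░░@░░░
·░░░███
·░░░███
·······

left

·······
·░░░░██
·░░░░██
·░░@░░░
·░░░░██
·░░░░██
·······

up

·······
·░░░░█·
·░░░░██
·░░@░██
·░░░░░░
·░░░░██
·░░░░██

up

·······
·█████·
·░░░░█·
·░░@░██
·░░░░██
·░░░░░░
·░░░░██

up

·······
·█████·
·█████·
·░░@░█·
·░░░░██
·░░░░██
·░░░░░░

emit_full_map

█████··
█████··
░░@░█··
░░░░███
░░░░███
░░░░░░░
░░░░███
░░░░███

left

·······
·██████
·██████
·░░@░░█
·░░░░░█
·░░░░░█
··░░░░░

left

·······
·██████
·██████
·█░@░░░
·█░░░░░
·█░░░░░
···░░░░

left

·······
·██████
·██████
·██@░░░
·██░░░░
·██░░░░
····░░░

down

·██████
·██████
·██░░░░
·██@░░░
·██░░░░
·██░░░░
····░░░

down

·██████
·██░░░░
·██░░░░
·██@░░░
·██░░░░
·██░░░░
····░░░

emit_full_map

████████··
████████··
██░░░░░█··
██░░░░░███
██@░░░░███
██░░░░░░░░
██░░░░░███
···░░░░███

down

·██░░░░
·██░░░░
·██░░░░
·██@░░░
·██░░░░
·██░░░░
·······

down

·██░░░░
·██░░░░
·██░░░░
·██@░░░
·██░░░░
·█████·
·······

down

·██░░░░
·██░░░░
·██░░░░
·██@░░░
·█████·
·█████·
███████

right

██░░░░░
██░░░░░
██░░░░░
██░@░░░
██████·
██████·
███████

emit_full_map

████████··
████████··
██░░░░░█··
██░░░░░███
██░░░░░███
██░░░░░░░░
██░░░░░███
██░@░░░███
██████····
██████····

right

█░░░░░█
█░░░░░░
█░░░░░█
█░░@░░█
██████·
██████·
███████

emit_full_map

████████··
████████··
██░░░░░█··
██░░░░░███
██░░░░░███
██░░░░░░░░
██░░░░░███
██░░@░░███
███████···
███████···


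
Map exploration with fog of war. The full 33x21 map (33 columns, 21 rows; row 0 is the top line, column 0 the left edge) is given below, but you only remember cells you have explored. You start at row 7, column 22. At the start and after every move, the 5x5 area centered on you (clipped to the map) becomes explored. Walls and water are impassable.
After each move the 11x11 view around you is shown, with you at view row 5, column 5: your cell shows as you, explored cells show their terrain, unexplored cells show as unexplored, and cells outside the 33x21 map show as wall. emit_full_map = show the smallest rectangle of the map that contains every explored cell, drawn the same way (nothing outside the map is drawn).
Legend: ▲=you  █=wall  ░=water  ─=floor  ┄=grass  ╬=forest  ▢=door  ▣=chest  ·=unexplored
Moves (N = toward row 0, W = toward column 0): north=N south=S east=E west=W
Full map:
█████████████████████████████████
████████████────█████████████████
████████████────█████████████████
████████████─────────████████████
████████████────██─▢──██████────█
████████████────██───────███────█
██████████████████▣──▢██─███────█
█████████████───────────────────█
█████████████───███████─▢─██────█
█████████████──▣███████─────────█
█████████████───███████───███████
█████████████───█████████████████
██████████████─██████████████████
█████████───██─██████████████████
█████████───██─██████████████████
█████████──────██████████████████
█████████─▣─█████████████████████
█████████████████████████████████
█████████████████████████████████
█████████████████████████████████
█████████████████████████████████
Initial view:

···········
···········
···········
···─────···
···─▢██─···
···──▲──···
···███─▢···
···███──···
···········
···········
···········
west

···········
···········
···········
···──────··
···──▢██─··
···──▲───··
···████─▢··
···████──··
···········
···········
···········

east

···········
···········
···········
··──────···
··──▢██─···
··───▲──···
··████─▢···
··████──···
···········
···········
···········

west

···········
···········
···········
···──────··
···──▢██─··
···──▲───··
···████─▢··
···████──··
···········
···········
···········

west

···········
···········
···········
···───────·
···▣──▢██─·
···──▲────·
···█████─▢·
···█████──·
···········
···········
···········

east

···········
···········
···········
··───────··
··▣──▢██─··
··───▲───··
··█████─▢··
··█████──··
···········
···········
···········

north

···········
···········
···········
···▢──██···
··───────··
··▣──▲██─··
··───────··
··█████─▢··
··█████──··
···········
···········

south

···········
···········
···▢──██···
··───────··
··▣──▢██─··
··───▲───··
··█████─▢··
··█████──··
···········
···········
···········

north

···········
···········
···········
···▢──██···
··───────··
··▣──▲██─··
··───────··
··█████─▢··
··█████──··
···········
···········

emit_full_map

·▢──██·
───────
▣──▲██─
───────
█████─▢
█████──

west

···········
···········
···········
···─▢──██··
···───────·
···▣─▲▢██─·
···───────·
···█████─▢·
···█████──·
···········
···········

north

···········
···········
···········
···───██···
···─▢──██··
···──▲────·
···▣──▢██─·
···───────·
···█████─▢·
···█████──·
···········

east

···········
···········
···········
··───███···
··─▢──██···
··───▲───··
··▣──▢██─··
··───────··
··█████─▢··
··█████──··
···········

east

···········
···········
···········
·───████···
·─▢──███···
·────▲──···
·▣──▢██─···
·───────···
·█████─▢···
·█████──···
···········

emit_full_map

───████
─▢──███
────▲──
▣──▢██─
───────
█████─▢
█████──

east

···········
···········
···········
───█████···
─▢──████···
─────▲─█···
▣──▢██─█···
────────···
█████─▢····
█████──····
···········

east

···········
···········
···········
──██████···
▢──█████···
─────▲██···
──▢██─██···
────────···
████─▢·····
████──·····
···········

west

···········
···········
···········
───██████··
─▢──█████··
─────▲─██··
▣──▢██─██··
─────────··
█████─▢····
█████──····
···········

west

···········
···········
···········
·───██████·
·─▢──█████·
·────▲──██·
·▣──▢██─██·
·─────────·
·█████─▢···
·█████──···
···········

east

···········
···········
···········
───██████··
─▢──█████··
─────▲─██··
▣──▢██─██··
─────────··
█████─▢····
█████──····
···········

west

···········
···········
···········
·───██████·
·─▢──█████·
·────▲──██·
·▣──▢██─██·
·─────────·
·█████─▢···
·█████──···
···········

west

···········
···········
···········
··───██████
··─▢──█████
··───▲───██
··▣──▢██─██
··─────────
··█████─▢··
··█████──··
···········
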